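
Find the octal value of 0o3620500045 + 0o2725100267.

0o6545600334

Add column by column in base 8, right to left:
  5+7 = 4 carry 1
  4+6+1 = 3 carry 1
  0+2+1 = 3
  0+0 = 0
  0+0 = 0
  5+1 = 6
  0+5 = 5
  2+2 = 4
  6+7 = 5 carry 1
  3+2+1 = 6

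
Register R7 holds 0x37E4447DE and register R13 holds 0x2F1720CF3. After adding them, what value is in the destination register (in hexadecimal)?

Add column by column in base 16, right to left:
  E+3 = 1 carry 1
  D+F+1 = D carry 1
  7+C+1 = 4 carry 1
  4+0+1 = 5
  4+2 = 6
  4+7 = B
  E+1 = F
  7+F = 6 carry 1
  3+2+1 = 6

0x66FB654D1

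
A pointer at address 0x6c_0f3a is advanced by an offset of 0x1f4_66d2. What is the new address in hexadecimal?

0x260760c

Add column by column in base 16, right to left:
  a+2 = c
  3+d = 0 carry 1
  f+6+1 = 6 carry 1
  0+6+1 = 7
  c+4 = 0 carry 1
  6+f+1 = 6 carry 1
  0+1+1 = 2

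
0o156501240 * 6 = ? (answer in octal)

0o1227607700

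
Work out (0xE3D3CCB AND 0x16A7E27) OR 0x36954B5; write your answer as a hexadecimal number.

0x3697CB7

0xE3D3CCB AND 0x16A7E27 = 0x0283C03.
Then OR with 0x36954B5.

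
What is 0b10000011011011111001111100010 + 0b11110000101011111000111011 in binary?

Add column by column in base 2, right to left:
  0+1 = 1
  1+1 = 0 carry 1
  0+0+1 = 1
  0+1 = 1
  0+1 = 1
  1+1 = 0 carry 1
  1+0+1 = 0 carry 1
  1+0+1 = 0 carry 1
  1+0+1 = 0 carry 1
  1+1+1 = 1 carry 1
  0+1+1 = 0 carry 1
  0+1+1 = 0 carry 1
  1+1+1 = 1 carry 1
  1+1+1 = 1 carry 1
  1+0+1 = 0 carry 1
  1+1+1 = 1 carry 1
  1+0+1 = 0 carry 1
  0+1+1 = 0 carry 1
  1+0+1 = 0 carry 1
  1+0+1 = 0 carry 1
  0+0+1 = 1
  1+0 = 1
  1+1 = 0 carry 1
  0+1+1 = 0 carry 1
  0+1+1 = 0 carry 1
  0+1+1 = 0 carry 1
  0+0+1 = 1
  0+0 = 0
  1+0 = 1

0b10100001100001011001000011101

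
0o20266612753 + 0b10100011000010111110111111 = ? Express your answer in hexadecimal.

0x856745AA

0o20266612753 = 0x82DB15EB in hexadecimal.
0b10100011000010111110111111 = 0x28C2FBF in hexadecimal.
Add column by column in base 16, right to left:
  B+F = A carry 1
  E+B+1 = A carry 1
  5+F+1 = 5 carry 1
  1+2+1 = 4
  B+C = 7 carry 1
  D+8+1 = 6 carry 1
  2+2+1 = 5
  8+0 = 8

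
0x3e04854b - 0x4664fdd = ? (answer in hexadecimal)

0x399e356e

Subtract column by column in base 16:
  b-d → e (borrow)
  4-d-1 → 6 (borrow)
  5-f-1 → 5 (borrow)
  8-4-1 → 3
  4-6 → e (borrow)
  0-6-1 → 9 (borrow)
  e-4-1 → 9
  3-0 → 3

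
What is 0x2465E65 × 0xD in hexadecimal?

0x1D92CB21

Multiply each base-16 digit by 13, carrying:
  5×13 = 65 → write 1 carry 4
  6×13+4 = 82 → write 2 carry 5
  E×13+5 = 187 → write B carry 11
  5×13+11 = 76 → write C carry 4
  6×13+4 = 82 → write 2 carry 5
  4×13+5 = 57 → write 9 carry 3
  2×13+3 = 29 → write D carry 1
  remaining carry: 1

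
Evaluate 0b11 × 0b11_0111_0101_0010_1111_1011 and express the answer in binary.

0b101001011111100011110001

Multiply each base-2 digit by 3, carrying:
  1×3 = 3 → write 1 carry 1
  1×3+1 = 4 → write 0 carry 2
  0×3+2 = 2 → write 0 carry 1
  1×3+1 = 4 → write 0 carry 2
  1×3+2 = 5 → write 1 carry 2
  1×3+2 = 5 → write 1 carry 2
  1×3+2 = 5 → write 1 carry 2
  1×3+2 = 5 → write 1 carry 2
  0×3+2 = 2 → write 0 carry 1
  1×3+1 = 4 → write 0 carry 2
  0×3+2 = 2 → write 0 carry 1
  0×3+1 = 1 → write 1
  1×3 = 3 → write 1 carry 1
  0×3+1 = 1 → write 1
  1×3 = 3 → write 1 carry 1
  0×3+1 = 1 → write 1
  1×3 = 3 → write 1 carry 1
  1×3+1 = 4 → write 0 carry 2
  1×3+2 = 5 → write 1 carry 2
  0×3+2 = 2 → write 0 carry 1
  1×3+1 = 4 → write 0 carry 2
  1×3+2 = 5 → write 1 carry 2
  remaining carry: 10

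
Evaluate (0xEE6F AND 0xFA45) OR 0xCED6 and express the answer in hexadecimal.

0xEED7

0xEE6F AND 0xFA45 = 0xEA45.
Then OR with 0xCED6.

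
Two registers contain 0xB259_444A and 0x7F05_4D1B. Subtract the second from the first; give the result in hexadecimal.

0x3353F72F

Subtract column by column in base 16:
  A-B → F (borrow)
  4-1-1 → 2
  4-D → 7 (borrow)
  4-4-1 → F (borrow)
  9-5-1 → 3
  5-0 → 5
  2-F → 3 (borrow)
  B-7-1 → 3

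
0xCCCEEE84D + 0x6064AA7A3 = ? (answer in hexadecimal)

0x12D3398FF0

Add column by column in base 16, right to left:
  D+3 = 0 carry 1
  4+A+1 = F
  8+7 = F
  E+A = 8 carry 1
  E+A+1 = 9 carry 1
  E+4+1 = 3 carry 1
  C+6+1 = 3 carry 1
  C+0+1 = D
  C+6 = 2 carry 1
  final carry 1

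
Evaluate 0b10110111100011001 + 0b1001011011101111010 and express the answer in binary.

0b1100010011010010011

Add column by column in base 2, right to left:
  1+0 = 1
  0+1 = 1
  0+0 = 0
  1+1 = 0 carry 1
  1+1+1 = 1 carry 1
  0+1+1 = 0 carry 1
  0+1+1 = 0 carry 1
  0+0+1 = 1
  1+1 = 0 carry 1
  1+1+1 = 1 carry 1
  1+1+1 = 1 carry 1
  1+0+1 = 0 carry 1
  0+1+1 = 0 carry 1
  1+1+1 = 1 carry 1
  1+0+1 = 0 carry 1
  0+1+1 = 0 carry 1
  1+0+1 = 0 carry 1
  0+0+1 = 1
  0+1 = 1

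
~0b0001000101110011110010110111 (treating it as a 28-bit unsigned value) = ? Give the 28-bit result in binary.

0b1110111010001100001101001000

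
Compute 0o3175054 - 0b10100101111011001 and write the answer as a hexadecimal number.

0o3175054 = 0xcfa2c in hexadecimal.
0b10100101111011001 = 0x14bd9 in hexadecimal.
Subtract column by column in base 16:
  c-9 → 3
  2-d → 5 (borrow)
  a-b-1 → e (borrow)
  f-4-1 → a
  c-1 → b

0xbae53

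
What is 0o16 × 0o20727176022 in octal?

Multiply each base-8 digit by 14, carrying:
  2×14 = 28 → write 4 carry 3
  2×14+3 = 31 → write 7 carry 3
  0×14+3 = 3 → write 3
  6×14 = 84 → write 4 carry 10
  7×14+10 = 108 → write 4 carry 13
  1×14+13 = 27 → write 3 carry 3
  7×14+3 = 101 → write 5 carry 12
  2×14+12 = 40 → write 0 carry 5
  7×14+5 = 103 → write 7 carry 12
  0×14+12 = 12 → write 4 carry 1
  2×14+1 = 29 → write 5 carry 3
  remaining carry: 3

0o354705344374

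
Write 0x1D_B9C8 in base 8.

0o7334710

Expand each hex digit to 4 bits: 1=0001 D=1101 B=1011 9=1001 C=1100 8=1000.
Group the bits in threes: 111 011 011 100 111 001 000 → 7334710.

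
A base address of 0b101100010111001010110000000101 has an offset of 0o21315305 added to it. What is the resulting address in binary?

0o21315305 = 0b10001011001101011000101 in binary.
Add column by column in base 2, right to left:
  1+1 = 0 carry 1
  0+0+1 = 1
  1+1 = 0 carry 1
  0+0+1 = 1
  0+0 = 0
  0+0 = 0
  0+1 = 1
  0+1 = 1
  0+0 = 0
  0+1 = 1
  1+0 = 1
  1+1 = 0 carry 1
  0+1+1 = 0 carry 1
  1+0+1 = 0 carry 1
  0+0+1 = 1
  1+1 = 0 carry 1
  0+1+1 = 0 carry 1
  0+0+1 = 1
  1+1 = 0 carry 1
  1+0+1 = 0 carry 1
  1+0+1 = 0 carry 1
  0+0+1 = 1
  1+1 = 0 carry 1
  0+0+1 = 1
  0+0 = 0
  0+0 = 0
  1+0 = 1
  1+0 = 1
  0+0 = 0
  1+0 = 1

0b101100101000100100011011001010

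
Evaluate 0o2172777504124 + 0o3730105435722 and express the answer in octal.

Add column by column in base 8, right to left:
  4+2 = 6
  2+2 = 4
  1+7 = 0 carry 1
  4+5+1 = 2 carry 1
  0+3+1 = 4
  5+4 = 1 carry 1
  7+5+1 = 5 carry 1
  7+0+1 = 0 carry 1
  7+1+1 = 1 carry 1
  2+0+1 = 3
  7+3 = 2 carry 1
  1+7+1 = 1 carry 1
  2+3+1 = 6

0o6123105142046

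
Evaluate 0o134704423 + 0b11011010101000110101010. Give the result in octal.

0o170155275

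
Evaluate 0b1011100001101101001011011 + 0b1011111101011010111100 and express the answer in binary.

0b1101000001011000100010111

Add column by column in base 2, right to left:
  1+0 = 1
  1+0 = 1
  0+1 = 1
  1+1 = 0 carry 1
  1+1+1 = 1 carry 1
  0+1+1 = 0 carry 1
  1+0+1 = 0 carry 1
  0+1+1 = 0 carry 1
  0+0+1 = 1
  1+1 = 0 carry 1
  0+1+1 = 0 carry 1
  1+0+1 = 0 carry 1
  1+1+1 = 1 carry 1
  0+0+1 = 1
  1+1 = 0 carry 1
  1+1+1 = 1 carry 1
  0+1+1 = 0 carry 1
  0+1+1 = 0 carry 1
  0+1+1 = 0 carry 1
  0+1+1 = 0 carry 1
  1+0+1 = 0 carry 1
  1+1+1 = 1 carry 1
  1+0+1 = 0 carry 1
  0+0+1 = 1
  1+0 = 1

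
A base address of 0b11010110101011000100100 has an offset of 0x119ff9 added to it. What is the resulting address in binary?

0b11111001111011000011101

0x119ff9 = 0b100011001111111111001 in binary.
Add column by column in base 2, right to left:
  0+1 = 1
  0+0 = 0
  1+0 = 1
  0+1 = 1
  0+1 = 1
  1+1 = 0 carry 1
  0+1+1 = 0 carry 1
  0+1+1 = 0 carry 1
  0+1+1 = 0 carry 1
  1+1+1 = 1 carry 1
  1+1+1 = 1 carry 1
  0+1+1 = 0 carry 1
  1+1+1 = 1 carry 1
  0+0+1 = 1
  1+0 = 1
  0+1 = 1
  1+1 = 0 carry 1
  1+0+1 = 0 carry 1
  0+0+1 = 1
  1+0 = 1
  0+1 = 1
  1+0 = 1
  1+0 = 1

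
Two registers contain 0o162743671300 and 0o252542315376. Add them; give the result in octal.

0o435506206676

Add column by column in base 8, right to left:
  0+6 = 6
  0+7 = 7
  3+3 = 6
  1+5 = 6
  7+1 = 0 carry 1
  6+3+1 = 2 carry 1
  3+2+1 = 6
  4+4 = 0 carry 1
  7+5+1 = 5 carry 1
  2+2+1 = 5
  6+5 = 3 carry 1
  1+2+1 = 4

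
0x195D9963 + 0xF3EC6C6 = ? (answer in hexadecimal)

Add column by column in base 16, right to left:
  3+6 = 9
  6+C = 2 carry 1
  9+6+1 = 0 carry 1
  9+C+1 = 6 carry 1
  D+E+1 = C carry 1
  5+3+1 = 9
  9+F = 8 carry 1
  1+0+1 = 2

0x289C6029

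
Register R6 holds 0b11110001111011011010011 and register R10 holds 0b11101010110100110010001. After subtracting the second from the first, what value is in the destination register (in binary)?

Subtract column by column in base 2:
  1-1 → 0
  1-0 → 1
  0-0 → 0
  0-0 → 0
  1-1 → 0
  0-0 → 0
  1-0 → 1
  1-1 → 0
  0-1 → 1 (borrow)
  1-0-1 → 0
  1-0 → 1
  0-1 → 1 (borrow)
  1-0-1 → 0
  1-1 → 0
  1-1 → 0
  1-0 → 1
  0-1 → 1 (borrow)
  0-0-1 → 1 (borrow)
  0-1-1 → 0 (borrow)
  1-0-1 → 0
  1-1 → 0
  1-1 → 0
  1-1 → 0

0b111000110101000010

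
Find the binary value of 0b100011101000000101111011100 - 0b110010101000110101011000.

0b11101010010111111010000100

Subtract column by column in base 2:
  0-0 → 0
  0-0 → 0
  1-0 → 1
  1-1 → 0
  1-1 → 0
  0-0 → 0
  1-1 → 0
  1-0 → 1
  1-1 → 0
  1-0 → 1
  0-1 → 1 (borrow)
  1-1-1 → 1 (borrow)
  0-0-1 → 1 (borrow)
  0-0-1 → 1 (borrow)
  0-0-1 → 1 (borrow)
  0-1-1 → 0 (borrow)
  0-0-1 → 1 (borrow)
  0-1-1 → 0 (borrow)
  1-0-1 → 0
  0-1 → 1 (borrow)
  1-0-1 → 0
  1-0 → 1
  1-1 → 0
  0-1 → 1 (borrow)
  0-0-1 → 1 (borrow)
  0-0-1 → 1 (borrow)
  1-0-1 → 0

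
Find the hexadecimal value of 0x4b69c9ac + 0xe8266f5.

0x59ec30a1

Add column by column in base 16, right to left:
  c+5 = 1 carry 1
  a+f+1 = a carry 1
  9+6+1 = 0 carry 1
  c+6+1 = 3 carry 1
  9+2+1 = c
  6+8 = e
  b+e = 9 carry 1
  4+0+1 = 5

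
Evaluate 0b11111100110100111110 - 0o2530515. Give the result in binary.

0b1010001101111110001

0o2530515 = 0b10101011000101001101 in binary.
Subtract column by column in base 2:
  0-1 → 1 (borrow)
  1-0-1 → 0
  1-1 → 0
  1-1 → 0
  1-0 → 1
  1-0 → 1
  0-1 → 1 (borrow)
  0-0-1 → 1 (borrow)
  1-1-1 → 1 (borrow)
  0-0-1 → 1 (borrow)
  1-0-1 → 0
  1-0 → 1
  0-1 → 1 (borrow)
  0-1-1 → 0 (borrow)
  1-0-1 → 0
  1-1 → 0
  1-0 → 1
  1-1 → 0
  1-0 → 1
  1-1 → 0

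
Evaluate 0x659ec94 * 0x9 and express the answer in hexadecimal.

Multiply each base-16 digit by 9, carrying:
  4×9 = 36 → write 4 carry 2
  9×9+2 = 83 → write 3 carry 5
  c×9+5 = 113 → write 1 carry 7
  e×9+7 = 133 → write 5 carry 8
  9×9+8 = 89 → write 9 carry 5
  5×9+5 = 50 → write 2 carry 3
  6×9+3 = 57 → write 9 carry 3
  remaining carry: 3

0x39295134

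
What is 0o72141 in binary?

Each octal digit is 3 bits: 7=111 2=010 1=001 4=100 1=001.

0b111010001100001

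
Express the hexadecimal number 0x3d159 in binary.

Expand each hex digit to 4 bits: 3=0011 d=1101 1=0001 5=0101 9=1001.

0b111101000101011001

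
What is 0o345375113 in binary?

0b11100101011111101001001011

Each octal digit is 3 bits: 3=011 4=100 5=101 3=011 7=111 5=101 1=001 1=001 3=011.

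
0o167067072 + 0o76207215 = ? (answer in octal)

Add column by column in base 8, right to left:
  2+5 = 7
  7+1 = 0 carry 1
  0+2+1 = 3
  7+7 = 6 carry 1
  6+0+1 = 7
  0+2 = 2
  7+6 = 5 carry 1
  6+7+1 = 6 carry 1
  1+0+1 = 2

0o265276307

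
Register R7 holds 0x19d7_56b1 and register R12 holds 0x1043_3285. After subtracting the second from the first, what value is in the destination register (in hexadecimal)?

Subtract column by column in base 16:
  1-5 → c (borrow)
  b-8-1 → 2
  6-2 → 4
  5-3 → 2
  7-3 → 4
  d-4 → 9
  9-0 → 9
  1-1 → 0

0x994242c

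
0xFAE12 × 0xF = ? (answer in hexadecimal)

0xEB330E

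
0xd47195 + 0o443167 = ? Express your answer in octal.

0o65534014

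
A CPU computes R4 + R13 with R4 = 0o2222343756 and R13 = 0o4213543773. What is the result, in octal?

0o6436107751

Add column by column in base 8, right to left:
  6+3 = 1 carry 1
  5+7+1 = 5 carry 1
  7+7+1 = 7 carry 1
  3+3+1 = 7
  4+4 = 0 carry 1
  3+5+1 = 1 carry 1
  2+3+1 = 6
  2+1 = 3
  2+2 = 4
  2+4 = 6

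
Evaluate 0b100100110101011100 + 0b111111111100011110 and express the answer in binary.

0b1100100110001111010

Add column by column in base 2, right to left:
  0+0 = 0
  0+1 = 1
  1+1 = 0 carry 1
  1+1+1 = 1 carry 1
  1+1+1 = 1 carry 1
  0+0+1 = 1
  1+0 = 1
  0+0 = 0
  1+1 = 0 carry 1
  0+1+1 = 0 carry 1
  1+1+1 = 1 carry 1
  1+1+1 = 1 carry 1
  0+1+1 = 0 carry 1
  0+1+1 = 0 carry 1
  1+1+1 = 1 carry 1
  0+1+1 = 0 carry 1
  0+1+1 = 0 carry 1
  1+1+1 = 1 carry 1
  final carry 1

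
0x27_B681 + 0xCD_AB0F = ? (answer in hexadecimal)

Add column by column in base 16, right to left:
  1+F = 0 carry 1
  8+0+1 = 9
  6+B = 1 carry 1
  B+A+1 = 6 carry 1
  7+D+1 = 5 carry 1
  2+C+1 = F

0xF56190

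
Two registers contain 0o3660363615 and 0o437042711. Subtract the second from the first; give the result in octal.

0o3221320704

Subtract column by column in base 8:
  5-1 → 4
  1-1 → 0
  6-7 → 7 (borrow)
  3-2-1 → 0
  6-4 → 2
  3-0 → 3
  0-7 → 1 (borrow)
  6-3-1 → 2
  6-4 → 2
  3-0 → 3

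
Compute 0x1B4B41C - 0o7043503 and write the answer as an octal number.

0o146066331

0x1B4B41C = 0o155132034 in octal.
Subtract column by column in base 8:
  4-3 → 1
  3-0 → 3
  0-5 → 3 (borrow)
  2-3-1 → 6 (borrow)
  3-4-1 → 6 (borrow)
  1-0-1 → 0
  5-7 → 6 (borrow)
  5-0-1 → 4
  1-0 → 1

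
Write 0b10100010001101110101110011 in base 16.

Group the bits into nibbles: 0010 1000 1000 1101 1101 0111 0011 → 288DD73.

0x288DD73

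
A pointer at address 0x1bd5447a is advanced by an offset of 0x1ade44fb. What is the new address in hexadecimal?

0x36b38975

Add column by column in base 16, right to left:
  a+b = 5 carry 1
  7+f+1 = 7 carry 1
  4+4+1 = 9
  4+4 = 8
  5+e = 3 carry 1
  d+d+1 = b carry 1
  b+a+1 = 6 carry 1
  1+1+1 = 3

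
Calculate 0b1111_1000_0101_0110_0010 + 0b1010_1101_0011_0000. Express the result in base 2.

Add column by column in base 2, right to left:
  0+0 = 0
  1+0 = 1
  0+0 = 0
  0+0 = 0
  0+1 = 1
  1+1 = 0 carry 1
  1+0+1 = 0 carry 1
  0+0+1 = 1
  1+1 = 0 carry 1
  0+0+1 = 1
  1+1 = 0 carry 1
  0+1+1 = 0 carry 1
  0+0+1 = 1
  0+1 = 1
  0+0 = 0
  1+1 = 0 carry 1
  1+0+1 = 0 carry 1
  1+0+1 = 0 carry 1
  1+0+1 = 0 carry 1
  1+0+1 = 0 carry 1
  final carry 1

0b100000011001010010010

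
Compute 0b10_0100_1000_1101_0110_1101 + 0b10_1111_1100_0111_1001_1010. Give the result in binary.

0b10101000101010100000111

Add column by column in base 2, right to left:
  1+0 = 1
  0+1 = 1
  1+0 = 1
  1+1 = 0 carry 1
  0+1+1 = 0 carry 1
  1+0+1 = 0 carry 1
  1+0+1 = 0 carry 1
  0+1+1 = 0 carry 1
  1+1+1 = 1 carry 1
  0+1+1 = 0 carry 1
  1+1+1 = 1 carry 1
  1+0+1 = 0 carry 1
  0+0+1 = 1
  0+0 = 0
  0+1 = 1
  1+1 = 0 carry 1
  0+1+1 = 0 carry 1
  0+1+1 = 0 carry 1
  1+1+1 = 1 carry 1
  0+1+1 = 0 carry 1
  0+0+1 = 1
  1+1 = 0 carry 1
  final carry 1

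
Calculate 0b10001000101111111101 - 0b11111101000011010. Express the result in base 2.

Subtract column by column in base 2:
  1-0 → 1
  0-1 → 1 (borrow)
  1-0-1 → 0
  1-1 → 0
  1-1 → 0
  1-0 → 1
  1-0 → 1
  1-0 → 1
  1-0 → 1
  1-1 → 0
  0-0 → 0
  1-1 → 0
  0-1 → 1 (borrow)
  0-1-1 → 0 (borrow)
  0-1-1 → 0 (borrow)
  1-1-1 → 1 (borrow)
  0-1-1 → 0 (borrow)
  0-0-1 → 1 (borrow)
  0-0-1 → 1 (borrow)
  1-0-1 → 0

0b1101001000111100011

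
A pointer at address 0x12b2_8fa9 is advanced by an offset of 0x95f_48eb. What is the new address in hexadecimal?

0x1c11d894

Add column by column in base 16, right to left:
  9+b = 4 carry 1
  a+e+1 = 9 carry 1
  f+8+1 = 8 carry 1
  8+4+1 = d
  2+f = 1 carry 1
  b+5+1 = 1 carry 1
  2+9+1 = c
  1+0 = 1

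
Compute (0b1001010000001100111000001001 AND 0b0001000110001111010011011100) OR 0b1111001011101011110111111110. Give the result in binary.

0b1001010000001100111000001001 AND 0b0001000110001111010011011100 = 0b0001000000001100010000001000.
Then OR with 0b1111001011101011110111111110.

0b1111001011101111110111111110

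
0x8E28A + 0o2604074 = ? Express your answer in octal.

0o4765306

0x8E28A = 0o2161212 in octal.
Add column by column in base 8, right to left:
  2+4 = 6
  1+7 = 0 carry 1
  2+0+1 = 3
  1+4 = 5
  6+0 = 6
  1+6 = 7
  2+2 = 4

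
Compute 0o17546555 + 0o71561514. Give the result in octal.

Add column by column in base 8, right to left:
  5+4 = 1 carry 1
  5+1+1 = 7
  5+5 = 2 carry 1
  6+1+1 = 0 carry 1
  4+6+1 = 3 carry 1
  5+5+1 = 3 carry 1
  7+1+1 = 1 carry 1
  1+7+1 = 1 carry 1
  final carry 1

0o111330271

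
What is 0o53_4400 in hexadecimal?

Each octal digit is 3 bits: 5=101 3=011 4=100 4=100 0=000 0=000.
Group the bits into nibbles: 0010 1011 1001 0000 0000 → 2b900.

0x2b900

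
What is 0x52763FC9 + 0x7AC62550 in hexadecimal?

0xCD3C6519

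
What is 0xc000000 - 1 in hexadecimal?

0xbffffff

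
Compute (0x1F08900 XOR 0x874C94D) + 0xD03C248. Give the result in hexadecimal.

First 0x1F08900 XOR 0x874C94D = 0x984404D.
Add column by column in base 16, right to left:
  D+8 = 5 carry 1
  4+4+1 = 9
  0+2 = 2
  4+C = 0 carry 1
  4+3+1 = 8
  8+0 = 8
  9+D = 6 carry 1
  final carry 1

0x16880295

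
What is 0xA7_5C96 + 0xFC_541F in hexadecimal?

0x1A3B0B5

Add column by column in base 16, right to left:
  6+F = 5 carry 1
  9+1+1 = B
  C+4 = 0 carry 1
  5+5+1 = B
  7+C = 3 carry 1
  A+F+1 = A carry 1
  final carry 1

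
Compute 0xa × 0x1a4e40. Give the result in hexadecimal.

0x1070e80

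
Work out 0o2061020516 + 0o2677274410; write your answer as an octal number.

0o4760315126

Add column by column in base 8, right to left:
  6+0 = 6
  1+1 = 2
  5+4 = 1 carry 1
  0+4+1 = 5
  2+7 = 1 carry 1
  0+2+1 = 3
  1+7 = 0 carry 1
  6+7+1 = 6 carry 1
  0+6+1 = 7
  2+2 = 4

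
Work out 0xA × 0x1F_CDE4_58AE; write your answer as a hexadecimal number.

Multiply each base-16 digit by 10, carrying:
  E×10 = 140 → write C carry 8
  A×10+8 = 108 → write C carry 6
  8×10+6 = 86 → write 6 carry 5
  5×10+5 = 55 → write 7 carry 3
  4×10+3 = 43 → write B carry 2
  E×10+2 = 142 → write E carry 8
  D×10+8 = 138 → write A carry 8
  C×10+8 = 128 → write 0 carry 8
  F×10+8 = 158 → write E carry 9
  1×10+9 = 19 → write 3 carry 1
  remaining carry: 1

0x13E0AEB76CC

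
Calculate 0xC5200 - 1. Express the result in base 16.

0xC51FF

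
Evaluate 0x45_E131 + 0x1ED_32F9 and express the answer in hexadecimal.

0x233142A

Add column by column in base 16, right to left:
  1+9 = A
  3+F = 2 carry 1
  1+2+1 = 4
  E+3 = 1 carry 1
  5+D+1 = 3 carry 1
  4+E+1 = 3 carry 1
  0+1+1 = 2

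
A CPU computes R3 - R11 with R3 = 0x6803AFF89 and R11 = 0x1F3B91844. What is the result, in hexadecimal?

0x48C81E745

Subtract column by column in base 16:
  9-4 → 5
  8-4 → 4
  F-8 → 7
  F-1 → E
  A-9 → 1
  3-B → 8 (borrow)
  0-3-1 → C (borrow)
  8-F-1 → 8 (borrow)
  6-1-1 → 4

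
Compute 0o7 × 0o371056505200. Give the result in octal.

0o3317506344600

Multiply each base-8 digit by 7, carrying:
  0×7 = 0 → write 0
  0×7 = 0 → write 0
  2×7 = 14 → write 6 carry 1
  5×7+1 = 36 → write 4 carry 4
  0×7+4 = 4 → write 4
  5×7 = 35 → write 3 carry 4
  6×7+4 = 46 → write 6 carry 5
  5×7+5 = 40 → write 0 carry 5
  0×7+5 = 5 → write 5
  1×7 = 7 → write 7
  7×7 = 49 → write 1 carry 6
  3×7+6 = 27 → write 3 carry 3
  remaining carry: 3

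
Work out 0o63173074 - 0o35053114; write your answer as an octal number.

0o26117760

Subtract column by column in base 8:
  4-4 → 0
  7-1 → 6
  0-1 → 7 (borrow)
  3-3-1 → 7 (borrow)
  7-5-1 → 1
  1-0 → 1
  3-5 → 6 (borrow)
  6-3-1 → 2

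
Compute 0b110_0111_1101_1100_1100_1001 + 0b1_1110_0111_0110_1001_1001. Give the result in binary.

Add column by column in base 2, right to left:
  1+1 = 0 carry 1
  0+0+1 = 1
  0+0 = 0
  1+1 = 0 carry 1
  0+1+1 = 0 carry 1
  0+0+1 = 1
  1+0 = 1
  1+1 = 0 carry 1
  0+0+1 = 1
  0+1 = 1
  1+1 = 0 carry 1
  1+0+1 = 0 carry 1
  1+1+1 = 1 carry 1
  0+1+1 = 0 carry 1
  1+1+1 = 1 carry 1
  1+0+1 = 0 carry 1
  1+0+1 = 0 carry 1
  1+1+1 = 1 carry 1
  1+1+1 = 1 carry 1
  0+1+1 = 0 carry 1
  0+1+1 = 0 carry 1
  1+0+1 = 0 carry 1
  1+0+1 = 0 carry 1
  final carry 1

0b100001100101001101100010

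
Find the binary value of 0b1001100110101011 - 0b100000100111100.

Subtract column by column in base 2:
  1-0 → 1
  1-0 → 1
  0-1 → 1 (borrow)
  1-1-1 → 1 (borrow)
  0-1-1 → 0 (borrow)
  1-1-1 → 1 (borrow)
  0-0-1 → 1 (borrow)
  1-0-1 → 0
  1-1 → 0
  0-0 → 0
  0-0 → 0
  1-0 → 1
  1-0 → 1
  0-0 → 0
  0-1 → 1 (borrow)
  1-0-1 → 0

0b101100001101111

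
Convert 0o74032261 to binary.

0b111100000011010010110001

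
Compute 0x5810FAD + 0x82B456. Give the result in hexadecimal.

Add column by column in base 16, right to left:
  D+6 = 3 carry 1
  A+5+1 = 0 carry 1
  F+4+1 = 4 carry 1
  0+B+1 = C
  1+2 = 3
  8+8 = 0 carry 1
  5+0+1 = 6

0x603C403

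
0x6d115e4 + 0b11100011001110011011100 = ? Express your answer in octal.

0x6d115e4 = 0o664212744 in octal.
0b11100011001110011011100 = 0o34316334 in octal.
Add column by column in base 8, right to left:
  4+4 = 0 carry 1
  4+3+1 = 0 carry 1
  7+3+1 = 3 carry 1
  2+6+1 = 1 carry 1
  1+1+1 = 3
  2+3 = 5
  4+4 = 0 carry 1
  6+3+1 = 2 carry 1
  6+0+1 = 7

0o720531300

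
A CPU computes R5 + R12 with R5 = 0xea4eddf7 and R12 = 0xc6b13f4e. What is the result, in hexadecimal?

0x1b1001d45

Add column by column in base 16, right to left:
  7+e = 5 carry 1
  f+4+1 = 4 carry 1
  d+f+1 = d carry 1
  d+3+1 = 1 carry 1
  e+1+1 = 0 carry 1
  4+b+1 = 0 carry 1
  a+6+1 = 1 carry 1
  e+c+1 = b carry 1
  final carry 1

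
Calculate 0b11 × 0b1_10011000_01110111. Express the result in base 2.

Multiply each base-2 digit by 3, carrying:
  1×3 = 3 → write 1 carry 1
  1×3+1 = 4 → write 0 carry 2
  1×3+2 = 5 → write 1 carry 2
  0×3+2 = 2 → write 0 carry 1
  1×3+1 = 4 → write 0 carry 2
  1×3+2 = 5 → write 1 carry 2
  1×3+2 = 5 → write 1 carry 2
  0×3+2 = 2 → write 0 carry 1
  0×3+1 = 1 → write 1
  0×3 = 0 → write 0
  0×3 = 0 → write 0
  1×3 = 3 → write 1 carry 1
  1×3+1 = 4 → write 0 carry 2
  0×3+2 = 2 → write 0 carry 1
  0×3+1 = 1 → write 1
  1×3 = 3 → write 1 carry 1
  1×3+1 = 4 → write 0 carry 2
  remaining carry: 10

0b1001100100101100101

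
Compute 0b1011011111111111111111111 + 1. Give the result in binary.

0b1011100000000000000000000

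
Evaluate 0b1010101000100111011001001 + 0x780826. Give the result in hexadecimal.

0b1010101000100111011001001 = 0x1544ec9 in hexadecimal.
Add column by column in base 16, right to left:
  9+6 = f
  c+2 = e
  e+8 = 6 carry 1
  4+0+1 = 5
  4+8 = c
  5+7 = c
  1+0 = 1

0x1cc56ef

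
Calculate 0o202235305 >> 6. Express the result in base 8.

0o2022353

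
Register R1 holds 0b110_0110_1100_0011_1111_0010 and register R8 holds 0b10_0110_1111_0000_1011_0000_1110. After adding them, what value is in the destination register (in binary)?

0b10110101011100111100000000

Add column by column in base 2, right to left:
  0+0 = 0
  1+1 = 0 carry 1
  0+1+1 = 0 carry 1
  0+1+1 = 0 carry 1
  1+0+1 = 0 carry 1
  1+0+1 = 0 carry 1
  1+0+1 = 0 carry 1
  1+0+1 = 0 carry 1
  1+1+1 = 1 carry 1
  1+1+1 = 1 carry 1
  0+0+1 = 1
  0+1 = 1
  0+0 = 0
  0+0 = 0
  1+0 = 1
  1+0 = 1
  0+1 = 1
  1+1 = 0 carry 1
  1+1+1 = 1 carry 1
  0+1+1 = 0 carry 1
  0+0+1 = 1
  1+1 = 0 carry 1
  1+1+1 = 1 carry 1
  0+0+1 = 1
  0+0 = 0
  0+1 = 1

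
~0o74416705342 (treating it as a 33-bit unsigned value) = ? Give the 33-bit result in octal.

Each oct digit d becomes 7−d:
  7→0, 4→3, 4→3, 1→6, 6→1, 7→0, 0→7, 5→2, 3→4, 4→3, 2→5

0o03361072435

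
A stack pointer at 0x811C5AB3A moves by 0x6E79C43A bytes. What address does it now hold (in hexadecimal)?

Add column by column in base 16, right to left:
  A+A = 4 carry 1
  3+3+1 = 7
  B+4 = F
  A+C = 6 carry 1
  5+9+1 = F
  C+7 = 3 carry 1
  1+E+1 = 0 carry 1
  1+6+1 = 8
  8+0 = 8

0x8803F6F74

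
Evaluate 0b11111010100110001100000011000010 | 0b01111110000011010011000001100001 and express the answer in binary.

0b11111110100111011111000011100011

OR bit by bit (1 where either bit is 1):
  11111010100110001100000011000010
| 01111110000011010011000001100001
= 11111110100111011111000011100011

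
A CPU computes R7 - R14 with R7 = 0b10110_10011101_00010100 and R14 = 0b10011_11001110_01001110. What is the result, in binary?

0b101100111011000110

Subtract column by column in base 2:
  0-0 → 0
  0-1 → 1 (borrow)
  1-1-1 → 1 (borrow)
  0-1-1 → 0 (borrow)
  1-0-1 → 0
  0-0 → 0
  0-1 → 1 (borrow)
  0-0-1 → 1 (borrow)
  1-0-1 → 0
  0-1 → 1 (borrow)
  1-1-1 → 1 (borrow)
  1-1-1 → 1 (borrow)
  1-0-1 → 0
  0-0 → 0
  0-1 → 1 (borrow)
  1-1-1 → 1 (borrow)
  0-1-1 → 0 (borrow)
  1-1-1 → 1 (borrow)
  1-0-1 → 0
  0-0 → 0
  1-1 → 0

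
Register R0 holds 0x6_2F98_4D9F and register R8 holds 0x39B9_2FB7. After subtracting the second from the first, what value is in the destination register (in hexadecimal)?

0x5F5DF1DE8

Subtract column by column in base 16:
  F-7 → 8
  9-B → E (borrow)
  D-F-1 → D (borrow)
  4-2-1 → 1
  8-9 → F (borrow)
  9-B-1 → D (borrow)
  F-9-1 → 5
  2-3 → F (borrow)
  6-0-1 → 5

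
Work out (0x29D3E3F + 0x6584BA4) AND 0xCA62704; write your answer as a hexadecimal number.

Add column by column in base 16, right to left:
  F+4 = 3 carry 1
  3+A+1 = E
  E+B = 9 carry 1
  3+4+1 = 8
  D+8 = 5 carry 1
  9+5+1 = F
  2+6 = 8
Sum = 0x8F589E3; now AND with 0xCA62704:
  8&C=8, F&A=A, 5&6=4, 8&2=0, 9&7=1, E&0=0, 3&4=0

0x8A40100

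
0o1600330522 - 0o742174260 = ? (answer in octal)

0o636134242

Subtract column by column in base 8:
  2-0 → 2
  2-6 → 4 (borrow)
  5-2-1 → 2
  0-4 → 4 (borrow)
  3-7-1 → 3 (borrow)
  3-1-1 → 1
  0-2 → 6 (borrow)
  0-4-1 → 3 (borrow)
  6-7-1 → 6 (borrow)
  1-0-1 → 0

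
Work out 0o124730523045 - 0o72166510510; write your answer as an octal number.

Subtract column by column in base 8:
  5-0 → 5
  4-1 → 3
  0-5 → 3 (borrow)
  3-0-1 → 2
  2-1 → 1
  5-5 → 0
  0-6 → 2 (borrow)
  3-6-1 → 4 (borrow)
  7-1-1 → 5
  4-2 → 2
  2-7 → 3 (borrow)
  1-0-1 → 0

0o32542012335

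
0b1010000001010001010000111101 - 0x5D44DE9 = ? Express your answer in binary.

0x5D44DE9 = 0b101110101000100110111101001 in binary.
Subtract column by column in base 2:
  1-1 → 0
  0-0 → 0
  1-0 → 1
  1-1 → 0
  1-0 → 1
  1-1 → 0
  0-1 → 1 (borrow)
  0-1-1 → 0 (borrow)
  0-1-1 → 0 (borrow)
  0-0-1 → 1 (borrow)
  1-1-1 → 1 (borrow)
  0-1-1 → 0 (borrow)
  1-0-1 → 0
  0-0 → 0
  0-1 → 1 (borrow)
  0-0-1 → 1 (borrow)
  1-0-1 → 0
  0-0 → 0
  1-1 → 0
  0-0 → 0
  0-1 → 1 (borrow)
  0-0-1 → 1 (borrow)
  0-1-1 → 0 (borrow)
  0-1-1 → 0 (borrow)
  0-1-1 → 0 (borrow)
  1-0-1 → 0
  0-1 → 1 (borrow)
  1-0-1 → 0

0b100001100001100011001010100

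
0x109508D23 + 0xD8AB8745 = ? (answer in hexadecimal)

0x1E1FC1468

Add column by column in base 16, right to left:
  3+5 = 8
  2+4 = 6
  D+7 = 4 carry 1
  8+8+1 = 1 carry 1
  0+B+1 = C
  5+A = F
  9+8 = 1 carry 1
  0+D+1 = E
  1+0 = 1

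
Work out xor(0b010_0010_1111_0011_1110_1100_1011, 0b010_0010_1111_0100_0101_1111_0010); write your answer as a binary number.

XOR bit by bit (1 where the bits differ):
  010001011110011111011001011
^ 010001011110100010111110010
= 000000000000111101100111001

0b000000000000111101100111001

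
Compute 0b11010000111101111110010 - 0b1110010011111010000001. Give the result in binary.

0b1011110011110101110001

Subtract column by column in base 2:
  0-1 → 1 (borrow)
  1-0-1 → 0
  0-0 → 0
  0-0 → 0
  1-0 → 1
  1-0 → 1
  1-0 → 1
  1-1 → 0
  1-0 → 1
  1-1 → 0
  0-1 → 1 (borrow)
  1-1-1 → 1 (borrow)
  1-1-1 → 1 (borrow)
  1-1-1 → 1 (borrow)
  1-0-1 → 0
  0-0 → 0
  0-1 → 1 (borrow)
  0-0-1 → 1 (borrow)
  0-0-1 → 1 (borrow)
  1-1-1 → 1 (borrow)
  0-1-1 → 0 (borrow)
  1-1-1 → 1 (borrow)
  1-0-1 → 0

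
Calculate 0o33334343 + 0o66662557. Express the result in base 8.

Add column by column in base 8, right to left:
  3+7 = 2 carry 1
  4+5+1 = 2 carry 1
  3+5+1 = 1 carry 1
  4+2+1 = 7
  3+6 = 1 carry 1
  3+6+1 = 2 carry 1
  3+6+1 = 2 carry 1
  3+6+1 = 2 carry 1
  final carry 1

0o122217122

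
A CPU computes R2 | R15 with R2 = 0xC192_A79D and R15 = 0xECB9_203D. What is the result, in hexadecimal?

OR each hex digit independently (no carries):
  C|E=E, 1|C=D, 9|B=B, 2|9=B, A|2=A, 7|0=7, 9|3=B, D|D=D

0xEDBBA7BD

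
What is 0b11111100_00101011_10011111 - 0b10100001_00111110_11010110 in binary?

0b10110101110110011001001

Subtract column by column in base 2:
  1-0 → 1
  1-1 → 0
  1-1 → 0
  1-0 → 1
  1-1 → 0
  0-0 → 0
  0-1 → 1 (borrow)
  1-1-1 → 1 (borrow)
  1-0-1 → 0
  1-1 → 0
  0-1 → 1 (borrow)
  1-1-1 → 1 (borrow)
  0-1-1 → 0 (borrow)
  1-1-1 → 1 (borrow)
  0-0-1 → 1 (borrow)
  0-0-1 → 1 (borrow)
  0-1-1 → 0 (borrow)
  0-0-1 → 1 (borrow)
  1-0-1 → 0
  1-0 → 1
  1-0 → 1
  1-1 → 0
  1-0 → 1
  1-1 → 0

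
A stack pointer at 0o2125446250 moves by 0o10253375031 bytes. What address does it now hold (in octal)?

Add column by column in base 8, right to left:
  0+1 = 1
  5+3 = 0 carry 1
  2+0+1 = 3
  6+5 = 3 carry 1
  4+7+1 = 4 carry 1
  4+3+1 = 0 carry 1
  5+3+1 = 1 carry 1
  2+5+1 = 0 carry 1
  1+2+1 = 4
  2+0 = 2
  0+1 = 1

0o12401043301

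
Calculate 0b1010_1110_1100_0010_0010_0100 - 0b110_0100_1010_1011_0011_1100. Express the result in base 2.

Subtract column by column in base 2:
  0-0 → 0
  0-0 → 0
  1-1 → 0
  0-1 → 1 (borrow)
  0-1-1 → 0 (borrow)
  1-1-1 → 1 (borrow)
  0-0-1 → 1 (borrow)
  0-0-1 → 1 (borrow)
  0-1-1 → 0 (borrow)
  1-1-1 → 1 (borrow)
  0-0-1 → 1 (borrow)
  0-1-1 → 0 (borrow)
  0-0-1 → 1 (borrow)
  0-1-1 → 0 (borrow)
  1-0-1 → 0
  1-1 → 0
  0-0 → 0
  1-0 → 1
  1-1 → 0
  1-0 → 1
  0-0 → 0
  1-1 → 0
  0-1 → 1 (borrow)
  1-0-1 → 0

0b10010100001011011101000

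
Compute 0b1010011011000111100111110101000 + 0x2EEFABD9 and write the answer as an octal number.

0b1010011011000111100111110101000 = 0o12330747650 in octal.
0x2EEFABD9 = 0o5673725731 in octal.
Add column by column in base 8, right to left:
  0+1 = 1
  5+3 = 0 carry 1
  6+7+1 = 6 carry 1
  7+5+1 = 5 carry 1
  4+2+1 = 7
  7+7 = 6 carry 1
  0+3+1 = 4
  3+7 = 2 carry 1
  3+6+1 = 2 carry 1
  2+5+1 = 0 carry 1
  1+0+1 = 2

0o20224675601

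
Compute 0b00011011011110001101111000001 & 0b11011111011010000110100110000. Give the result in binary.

AND bit by bit (1 only where both bits are 1):
  00011011011110001101111000001
& 11011111011010000110100110000
= 00011011011010000100100000000

0b00011011011010000100100000000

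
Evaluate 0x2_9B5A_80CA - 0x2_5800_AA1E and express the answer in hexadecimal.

Subtract column by column in base 16:
  A-E → C (borrow)
  C-1-1 → A
  0-A → 6 (borrow)
  8-A-1 → D (borrow)
  A-0-1 → 9
  5-0 → 5
  B-8 → 3
  9-5 → 4
  2-2 → 0

0x4359D6AC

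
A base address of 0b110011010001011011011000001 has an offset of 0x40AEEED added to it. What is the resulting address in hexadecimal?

0xA73A5AE

0b110011010001011011011000001 = 0x668B6C1 in hexadecimal.
Add column by column in base 16, right to left:
  1+D = E
  C+E = A carry 1
  6+E+1 = 5 carry 1
  B+E+1 = A carry 1
  8+A+1 = 3 carry 1
  6+0+1 = 7
  6+4 = A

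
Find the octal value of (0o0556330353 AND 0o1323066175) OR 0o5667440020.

0o5767460171

0o0556330353 AND 0o1323066175 = 0o0102020151.
Then OR with 0o5667440020.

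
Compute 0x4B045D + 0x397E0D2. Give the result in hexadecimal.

Add column by column in base 16, right to left:
  D+2 = F
  5+D = 2 carry 1
  4+0+1 = 5
  0+E = E
  B+7 = 2 carry 1
  4+9+1 = E
  0+3 = 3

0x3E2E52F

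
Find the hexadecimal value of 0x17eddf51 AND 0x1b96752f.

AND each hex digit independently (no carries):
  1&1=1, 7&b=3, e&9=8, d&6=4, d&7=5, f&5=5, 5&2=0, 1&f=1

0x13845501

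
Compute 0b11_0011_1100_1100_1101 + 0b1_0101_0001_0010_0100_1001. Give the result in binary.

Add column by column in base 2, right to left:
  1+1 = 0 carry 1
  0+0+1 = 1
  1+0 = 1
  1+1 = 0 carry 1
  0+0+1 = 1
  0+0 = 0
  1+1 = 0 carry 1
  1+0+1 = 0 carry 1
  0+0+1 = 1
  0+1 = 1
  1+0 = 1
  1+0 = 1
  1+1 = 0 carry 1
  1+0+1 = 0 carry 1
  0+0+1 = 1
  0+0 = 0
  1+1 = 0 carry 1
  1+0+1 = 0 carry 1
  0+1+1 = 0 carry 1
  0+0+1 = 1
  0+1 = 1

0b110000100111100010110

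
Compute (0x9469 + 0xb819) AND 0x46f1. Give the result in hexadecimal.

Add column by column in base 16, right to left:
  9+9 = 2 carry 1
  6+1+1 = 8
  4+8 = c
  9+b = 4 carry 1
  final carry 1
Sum = 0x14c82; now AND with 0x46f1:
  1&0=0, 4&4=4, c&6=4, 8&f=8, 2&1=0

0x4480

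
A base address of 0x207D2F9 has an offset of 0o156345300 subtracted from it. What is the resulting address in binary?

0x207D2F9 = 0b10000001111101001011111001 in binary.
0o156345300 = 0b1101110011100101011000000 in binary.
Subtract column by column in base 2:
  1-0 → 1
  0-0 → 0
  0-0 → 0
  1-0 → 1
  1-0 → 1
  1-0 → 1
  1-1 → 0
  1-1 → 0
  0-0 → 0
  1-1 → 0
  0-0 → 0
  0-1 → 1 (borrow)
  1-0-1 → 0
  0-0 → 0
  1-1 → 0
  1-1 → 0
  1-1 → 0
  1-0 → 1
  1-0 → 1
  0-1 → 1 (borrow)
  0-1-1 → 0 (borrow)
  0-1-1 → 0 (borrow)
  0-0-1 → 1 (borrow)
  0-1-1 → 0 (borrow)
  0-1-1 → 0 (borrow)
  1-0-1 → 0

0b10011100000100000111001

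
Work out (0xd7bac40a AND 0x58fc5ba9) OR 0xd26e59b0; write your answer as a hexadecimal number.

0xd2fe59b8

0xd7bac40a AND 0x58fc5ba9 = 0x50b84008.
Then OR with 0xd26e59b0.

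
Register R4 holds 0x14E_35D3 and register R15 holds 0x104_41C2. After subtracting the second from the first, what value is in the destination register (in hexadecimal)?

0x49F411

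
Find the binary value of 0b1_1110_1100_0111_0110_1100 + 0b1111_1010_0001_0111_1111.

Add column by column in base 2, right to left:
  0+1 = 1
  0+1 = 1
  1+1 = 0 carry 1
  1+1+1 = 1 carry 1
  0+1+1 = 0 carry 1
  1+1+1 = 1 carry 1
  1+1+1 = 1 carry 1
  0+0+1 = 1
  1+1 = 0 carry 1
  1+0+1 = 0 carry 1
  1+0+1 = 0 carry 1
  0+0+1 = 1
  0+0 = 0
  0+1 = 1
  1+0 = 1
  1+1 = 0 carry 1
  0+1+1 = 0 carry 1
  1+1+1 = 1 carry 1
  1+1+1 = 1 carry 1
  1+1+1 = 1 carry 1
  1+0+1 = 0 carry 1
  final carry 1

0b1011100110100011101011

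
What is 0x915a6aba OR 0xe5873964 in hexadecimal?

0xf5df7bfe

OR each hex digit independently (no carries):
  9|e=f, 1|5=5, 5|8=d, a|7=f, 6|3=7, a|9=b, b|6=f, a|4=e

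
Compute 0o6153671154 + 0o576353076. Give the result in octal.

Add column by column in base 8, right to left:
  4+6 = 2 carry 1
  5+7+1 = 5 carry 1
  1+0+1 = 2
  1+3 = 4
  7+5 = 4 carry 1
  6+3+1 = 2 carry 1
  3+6+1 = 2 carry 1
  5+7+1 = 5 carry 1
  1+5+1 = 7
  6+0 = 6

0o6752244252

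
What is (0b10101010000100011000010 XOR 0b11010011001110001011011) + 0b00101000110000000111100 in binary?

First 0b10101010000100011000010 XOR 0b11010011001110001011011 = 0b01111001001010010011001.
Add column by column in base 2, right to left:
  1+0 = 1
  0+0 = 0
  0+1 = 1
  1+1 = 0 carry 1
  1+1+1 = 1 carry 1
  0+1+1 = 0 carry 1
  0+0+1 = 1
  1+0 = 1
  0+0 = 0
  0+0 = 0
  1+0 = 1
  0+0 = 0
  1+0 = 1
  0+1 = 1
  0+1 = 1
  1+0 = 1
  0+0 = 0
  0+0 = 0
  1+1 = 0 carry 1
  1+0+1 = 0 carry 1
  1+1+1 = 1 carry 1
  1+0+1 = 0 carry 1
  final carry 1

0b10100001111010011010101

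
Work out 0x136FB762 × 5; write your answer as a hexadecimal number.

Multiply each base-16 digit by 5, carrying:
  2×5 = 10 → write A
  6×5 = 30 → write E carry 1
  7×5+1 = 36 → write 4 carry 2
  B×5+2 = 57 → write 9 carry 3
  F×5+3 = 78 → write E carry 4
  6×5+4 = 34 → write 2 carry 2
  3×5+2 = 17 → write 1 carry 1
  1×5+1 = 6 → write 6

0x612E94EA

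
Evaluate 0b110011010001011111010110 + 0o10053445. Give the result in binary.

0b111011010110111011111011

0o10053445 = 0b1000000101011100100101 in binary.
Add column by column in base 2, right to left:
  0+1 = 1
  1+0 = 1
  1+1 = 0 carry 1
  0+0+1 = 1
  1+0 = 1
  0+1 = 1
  1+0 = 1
  1+0 = 1
  1+1 = 0 carry 1
  1+1+1 = 1 carry 1
  1+1+1 = 1 carry 1
  0+0+1 = 1
  1+1 = 0 carry 1
  0+0+1 = 1
  0+1 = 1
  0+0 = 0
  1+0 = 1
  0+0 = 0
  1+0 = 1
  1+0 = 1
  0+0 = 0
  0+1 = 1
  1+0 = 1
  1+0 = 1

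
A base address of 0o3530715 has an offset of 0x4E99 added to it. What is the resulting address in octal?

0o3600146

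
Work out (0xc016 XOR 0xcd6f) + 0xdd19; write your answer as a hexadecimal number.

First 0xc016 XOR 0xcd6f = 0x0d79.
Add column by column in base 16, right to left:
  9+9 = 2 carry 1
  7+1+1 = 9
  d+d = a carry 1
  0+d+1 = e

0xea92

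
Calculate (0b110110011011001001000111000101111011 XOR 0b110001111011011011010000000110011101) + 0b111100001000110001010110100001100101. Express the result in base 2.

First 0b110110011011001001000111000101111011 XOR 0b110001111011011011010000000110011101 = 0b000111100000010010010111000011100110.
Add column by column in base 2, right to left:
  0+1 = 1
  1+0 = 1
  1+1 = 0 carry 1
  0+0+1 = 1
  0+0 = 0
  1+1 = 0 carry 1
  1+1+1 = 1 carry 1
  1+0+1 = 0 carry 1
  0+0+1 = 1
  0+0 = 0
  0+0 = 0
  0+1 = 1
  1+0 = 1
  1+1 = 0 carry 1
  1+1+1 = 1 carry 1
  0+0+1 = 1
  1+1 = 0 carry 1
  0+0+1 = 1
  0+1 = 1
  1+0 = 1
  0+0 = 0
  0+0 = 0
  1+1 = 0 carry 1
  0+1+1 = 0 carry 1
  0+0+1 = 1
  0+0 = 0
  0+0 = 0
  0+1 = 1
  0+0 = 0
  1+0 = 1
  1+0 = 1
  1+0 = 1
  1+1 = 0 carry 1
  0+1+1 = 0 carry 1
  0+1+1 = 0 carry 1
  0+1+1 = 0 carry 1
  final carry 1

0b1000011101001000011101101100101001011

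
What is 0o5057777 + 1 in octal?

0o5060000

The trailing 4 digits are 7 (max in base 8), so adding 1 cascades: they roll to 0 and the next digit up increments.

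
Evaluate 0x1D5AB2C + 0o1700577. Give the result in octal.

0x1D5AB2C = 0o165325454 in octal.
Add column by column in base 8, right to left:
  4+7 = 3 carry 1
  5+7+1 = 5 carry 1
  4+5+1 = 2 carry 1
  5+0+1 = 6
  2+0 = 2
  3+7 = 2 carry 1
  5+1+1 = 7
  6+0 = 6
  1+0 = 1

0o167226253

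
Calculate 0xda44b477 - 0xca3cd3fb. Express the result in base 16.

0x1007e07c

Subtract column by column in base 16:
  7-b → c (borrow)
  7-f-1 → 7 (borrow)
  4-3-1 → 0
  b-d → e (borrow)
  4-c-1 → 7 (borrow)
  4-3-1 → 0
  a-a → 0
  d-c → 1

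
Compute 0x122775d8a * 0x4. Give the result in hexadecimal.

0x489dd7628

Multiply each base-16 digit by 4, carrying:
  a×4 = 40 → write 8 carry 2
  8×4+2 = 34 → write 2 carry 2
  d×4+2 = 54 → write 6 carry 3
  5×4+3 = 23 → write 7 carry 1
  7×4+1 = 29 → write d carry 1
  7×4+1 = 29 → write d carry 1
  2×4+1 = 9 → write 9
  2×4 = 8 → write 8
  1×4 = 4 → write 4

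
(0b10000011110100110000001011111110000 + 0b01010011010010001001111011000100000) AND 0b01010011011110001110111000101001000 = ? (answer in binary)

0b1010011000110001010000000000000000

Add column by column in base 2, right to left:
  0+0 = 0
  0+0 = 0
  0+0 = 0
  0+0 = 0
  1+0 = 1
  1+1 = 0 carry 1
  1+0+1 = 0 carry 1
  1+0+1 = 0 carry 1
  1+0+1 = 0 carry 1
  1+1+1 = 1 carry 1
  1+1+1 = 1 carry 1
  0+0+1 = 1
  1+1 = 0 carry 1
  0+1+1 = 0 carry 1
  0+1+1 = 0 carry 1
  0+1+1 = 0 carry 1
  0+0+1 = 1
  0+0 = 0
  0+1 = 1
  1+0 = 1
  1+0 = 1
  0+0 = 0
  0+1 = 1
  1+0 = 1
  0+0 = 0
  1+1 = 0 carry 1
  1+0+1 = 0 carry 1
  1+1+1 = 1 carry 1
  1+1+1 = 1 carry 1
  0+0+1 = 1
  0+0 = 0
  0+1 = 1
  0+0 = 0
  0+1 = 1
  1+0 = 1
Sum = 0b11010111000110111010000111000010000; now AND with 0b01010011011110001110111000101001000:
  11010111000110111010000111000010000
& 01010011011110001110111000101001000
= 01010011000110001010000000000000000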